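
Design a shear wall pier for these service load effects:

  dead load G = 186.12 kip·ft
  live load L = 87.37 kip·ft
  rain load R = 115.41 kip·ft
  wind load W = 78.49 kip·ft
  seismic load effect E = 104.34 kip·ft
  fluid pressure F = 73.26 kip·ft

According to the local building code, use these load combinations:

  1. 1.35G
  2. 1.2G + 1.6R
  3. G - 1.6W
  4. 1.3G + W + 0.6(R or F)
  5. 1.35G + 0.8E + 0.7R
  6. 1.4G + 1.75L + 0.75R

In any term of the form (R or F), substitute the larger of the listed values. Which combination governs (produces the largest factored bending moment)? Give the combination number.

Combination 6

(R or F) → R = 115.41 kip·ft.
1. 1.35(186.12) = 251.26
2. 1.2(186.12) + 1.6(115.41) = 408.00
3. 1.0(186.12) - 1.6(78.49) = 60.54
4. 1.3(186.12) + 1.0(78.49) + 0.6(115.41) = 389.69
5. 1.35(186.12) + 0.8(104.34) + 0.7(115.41) = 415.52
6. 1.4(186.12) + 1.75(87.37) + 0.75(115.41) = 500.02
The largest value is 500.02 kip·ft from combination 6.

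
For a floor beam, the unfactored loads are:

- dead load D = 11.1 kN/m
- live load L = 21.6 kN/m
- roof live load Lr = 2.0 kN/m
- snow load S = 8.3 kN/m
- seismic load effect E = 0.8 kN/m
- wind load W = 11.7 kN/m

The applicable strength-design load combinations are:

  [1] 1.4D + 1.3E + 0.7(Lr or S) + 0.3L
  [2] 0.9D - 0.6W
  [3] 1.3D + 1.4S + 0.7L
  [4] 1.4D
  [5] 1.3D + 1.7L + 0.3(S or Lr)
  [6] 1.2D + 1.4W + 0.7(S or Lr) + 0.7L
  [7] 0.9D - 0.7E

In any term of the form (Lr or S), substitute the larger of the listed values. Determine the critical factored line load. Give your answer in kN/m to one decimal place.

53.6 kN/m

(Lr or S) → S = 8.3 kN/m; (S or Lr) → S = 8.3 kN/m.
[1] 1.4(11.1) + 1.3(0.8) + 0.7(8.3) + 0.3(21.6) = 28.9
[2] 0.9(11.1) - 0.6(11.7) = 10.0 - 7.0 = 3.0
[3] 1.3(11.1) + 1.4(8.3) + 0.7(21.6) = 41.2
[4] 1.4(11.1) = 15.5
[5] 1.3(11.1) + 1.7(21.6) + 0.3(8.3) = 14.4 + 36.7 + 2.5 = 53.6
[6] 1.2(11.1) + 1.4(11.7) + 0.7(8.3) + 0.7(21.6) = 13.3 + 16.4 + 5.8 + 15.1 = 50.6
[7] 0.9(11.1) - 0.7(0.8) = 10.0 - 0.6 = 9.4
Combination 5 governs: w_u = 53.6 kN/m.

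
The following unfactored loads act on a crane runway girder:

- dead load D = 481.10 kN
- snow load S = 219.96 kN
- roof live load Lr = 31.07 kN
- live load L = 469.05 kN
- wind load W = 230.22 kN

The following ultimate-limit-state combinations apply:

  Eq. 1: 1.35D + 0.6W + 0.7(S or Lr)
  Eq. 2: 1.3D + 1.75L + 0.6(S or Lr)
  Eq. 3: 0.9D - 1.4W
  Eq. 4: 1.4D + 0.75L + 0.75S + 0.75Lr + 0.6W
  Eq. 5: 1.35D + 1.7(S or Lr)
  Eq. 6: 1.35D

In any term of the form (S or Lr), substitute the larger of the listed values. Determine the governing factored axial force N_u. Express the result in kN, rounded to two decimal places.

1578.24 kN

(S or Lr) → S = 219.96 kN.
Eq. 1: 1.35(481.10) + 0.6(230.22) + 0.7(219.96) = 649.49 + 138.13 + 153.97 = 941.59
Eq. 2: 1.3(481.10) + 1.75(469.05) + 0.6(219.96) = 1578.24
Eq. 3: 0.9(481.10) - 1.4(230.22) = 432.99 - 322.31 = 110.68
Eq. 4: 1.4(481.10) + 0.75(469.05) + 0.75(219.96) + 0.75(31.07) + 0.6(230.22) = 673.54 + 351.79 + 164.97 + 23.30 + 138.13 = 1351.73
Eq. 5: 1.35(481.10) + 1.7(219.96) = 649.49 + 373.93 = 1023.42
Eq. 6: 1.35(481.10) = 649.49
The controlling combination is 2, giving 1578.24 kN.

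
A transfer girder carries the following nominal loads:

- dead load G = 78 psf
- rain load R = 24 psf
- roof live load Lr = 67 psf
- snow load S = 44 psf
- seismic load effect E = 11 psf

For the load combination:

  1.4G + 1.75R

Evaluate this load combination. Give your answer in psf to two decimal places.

151.20 psf

1.4(78) + 1.75(24) = 151.20
q_u = 151.20 psf.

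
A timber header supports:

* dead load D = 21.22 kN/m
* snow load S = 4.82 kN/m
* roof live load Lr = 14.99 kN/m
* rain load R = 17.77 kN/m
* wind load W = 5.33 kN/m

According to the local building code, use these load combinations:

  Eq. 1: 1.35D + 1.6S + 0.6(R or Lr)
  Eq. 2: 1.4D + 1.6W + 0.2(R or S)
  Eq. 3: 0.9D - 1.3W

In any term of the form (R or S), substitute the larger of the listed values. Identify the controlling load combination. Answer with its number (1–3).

(R or Lr) → R = 17.77 kN/m; (R or S) → R = 17.77 kN/m.
Eq. 1: 1.35(21.22) + 1.6(4.82) + 0.6(17.77) = 28.65 + 7.71 + 10.66 = 47.02
Eq. 2: 1.4(21.22) + 1.6(5.33) + 0.2(17.77) = 29.71 + 8.53 + 3.55 = 41.79
Eq. 3: 0.9(21.22) - 1.3(5.33) = 19.10 - 6.93 = 12.17
The largest value is 47.02 kN/m from combination 1.

Combination 1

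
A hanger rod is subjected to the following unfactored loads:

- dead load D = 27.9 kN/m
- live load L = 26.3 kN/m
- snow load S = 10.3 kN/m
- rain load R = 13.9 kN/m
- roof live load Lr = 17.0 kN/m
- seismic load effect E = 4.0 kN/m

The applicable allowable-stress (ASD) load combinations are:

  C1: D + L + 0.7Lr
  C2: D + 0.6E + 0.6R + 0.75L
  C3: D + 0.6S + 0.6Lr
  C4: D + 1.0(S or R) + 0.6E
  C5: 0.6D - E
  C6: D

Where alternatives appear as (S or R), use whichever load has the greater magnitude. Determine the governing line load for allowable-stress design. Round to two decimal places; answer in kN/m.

66.10 kN/m

(S or R) → R = 13.9 kN/m.
C1: 1.0(27.9) + 1.0(26.3) + 0.7(17.0) = 27.90 + 26.30 + 11.90 = 66.10
C2: 1.0(27.9) + 0.6(4.0) + 0.6(13.9) + 0.75(26.3) = 27.90 + 2.40 + 8.34 + 19.73 = 58.37
C3: 1.0(27.9) + 0.6(10.3) + 0.6(17.0) = 27.90 + 6.18 + 10.20 = 44.28
C4: 1.0(27.9) + 1.0(13.9) + 0.6(4.0) = 27.90 + 13.90 + 2.40 = 44.20
C5: 0.6(27.9) - 1.0(4.0) = 16.74 - 4.00 = 12.74
C6: 1.0(27.9) = 27.90
Maximum is from combination 1.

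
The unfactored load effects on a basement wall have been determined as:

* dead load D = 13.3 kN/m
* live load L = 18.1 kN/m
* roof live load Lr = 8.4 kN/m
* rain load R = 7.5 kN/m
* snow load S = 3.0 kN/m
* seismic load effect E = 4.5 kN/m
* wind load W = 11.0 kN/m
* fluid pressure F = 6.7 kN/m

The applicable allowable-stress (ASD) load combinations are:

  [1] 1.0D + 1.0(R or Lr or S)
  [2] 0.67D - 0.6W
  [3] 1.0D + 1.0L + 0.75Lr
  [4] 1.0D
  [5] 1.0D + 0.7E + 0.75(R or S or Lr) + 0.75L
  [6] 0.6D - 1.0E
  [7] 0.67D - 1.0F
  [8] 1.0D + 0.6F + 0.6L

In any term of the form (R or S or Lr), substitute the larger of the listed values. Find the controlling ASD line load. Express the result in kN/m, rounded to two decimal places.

(R or Lr or S) → Lr = 8.4 kN/m; (R or S or Lr) → Lr = 8.4 kN/m.
[1] 1.0(13.3) + 1.0(8.4) = 13.30 + 8.40 = 21.70
[2] 0.67(13.3) - 0.6(11.0) = 8.91 - 6.60 = 2.31
[3] 1.0(13.3) + 1.0(18.1) + 0.75(8.4) = 13.30 + 18.10 + 6.30 = 37.70
[4] 1.0(13.3) = 13.30
[5] 1.0(13.3) + 0.7(4.5) + 0.75(8.4) + 0.75(18.1) = 13.30 + 3.15 + 6.30 + 13.58 = 36.33
[6] 0.6(13.3) - 1.0(4.5) = 7.98 - 4.50 = 3.48
[7] 0.67(13.3) - 1.0(6.7) = 8.91 - 6.70 = 2.21
[8] 1.0(13.3) + 0.6(6.7) + 0.6(18.1) = 13.30 + 4.02 + 10.86 = 28.18
The controlling combination is 3, giving 37.70 kN/m.

37.70 kN/m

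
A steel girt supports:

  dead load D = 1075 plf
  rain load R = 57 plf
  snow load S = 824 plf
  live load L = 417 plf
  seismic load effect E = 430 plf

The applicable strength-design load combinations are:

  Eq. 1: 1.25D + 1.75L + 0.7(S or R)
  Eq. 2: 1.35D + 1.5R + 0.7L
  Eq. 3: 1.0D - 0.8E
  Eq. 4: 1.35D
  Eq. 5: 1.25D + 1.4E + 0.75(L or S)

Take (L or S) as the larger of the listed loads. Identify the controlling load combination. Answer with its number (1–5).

Combination 1

(S or R) → S = 824 plf; (L or S) → S = 824 plf.
Eq. 1: 1.25(1075) + 1.75(417) + 0.7(824) = 2650.3
Eq. 2: 1.35(1075) + 1.5(57) + 0.7(417) = 1828.7
Eq. 3: 1.0(1075) - 0.8(430) = 731.0
Eq. 4: 1.35(1075) = 1451.3
Eq. 5: 1.25(1075) + 1.4(430) + 0.75(824) = 2563.8
The largest value is 2650.3 plf from combination 1.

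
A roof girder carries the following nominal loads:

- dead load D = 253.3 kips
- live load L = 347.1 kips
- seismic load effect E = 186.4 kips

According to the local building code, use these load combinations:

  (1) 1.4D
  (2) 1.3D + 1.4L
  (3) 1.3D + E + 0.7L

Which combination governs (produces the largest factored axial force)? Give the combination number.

(1) 1.4(253.3) = 354.62
(2) 1.3(253.3) + 1.4(347.1) = 815.23
(3) 1.3(253.3) + 1.0(186.4) + 0.7(347.1) = 758.66
The largest value is 815.23 kips from combination 2.

Combination 2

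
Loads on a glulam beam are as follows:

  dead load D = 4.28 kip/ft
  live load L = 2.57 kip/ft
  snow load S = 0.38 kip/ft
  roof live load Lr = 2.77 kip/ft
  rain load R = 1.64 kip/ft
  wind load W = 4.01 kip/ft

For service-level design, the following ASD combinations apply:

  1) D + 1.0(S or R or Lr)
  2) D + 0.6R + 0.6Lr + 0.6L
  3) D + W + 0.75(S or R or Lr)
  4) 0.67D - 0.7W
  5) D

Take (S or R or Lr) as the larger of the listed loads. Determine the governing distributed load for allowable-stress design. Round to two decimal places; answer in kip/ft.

(S or R or Lr) → Lr = 2.77 kip/ft.
1) 1.0(4.28) + 1.0(2.77) = 4.28 + 2.77 = 7.05
2) 1.0(4.28) + 0.6(1.64) + 0.6(2.77) + 0.6(2.57) = 8.47
3) 1.0(4.28) + 1.0(4.01) + 0.75(2.77) = 4.28 + 4.01 + 2.08 = 10.37
4) 0.67(4.28) - 0.7(4.01) = 2.87 - 2.81 = 0.06
5) 1.0(4.28) = 4.28
The controlling combination is 3, giving 10.37 kip/ft.

10.37 kip/ft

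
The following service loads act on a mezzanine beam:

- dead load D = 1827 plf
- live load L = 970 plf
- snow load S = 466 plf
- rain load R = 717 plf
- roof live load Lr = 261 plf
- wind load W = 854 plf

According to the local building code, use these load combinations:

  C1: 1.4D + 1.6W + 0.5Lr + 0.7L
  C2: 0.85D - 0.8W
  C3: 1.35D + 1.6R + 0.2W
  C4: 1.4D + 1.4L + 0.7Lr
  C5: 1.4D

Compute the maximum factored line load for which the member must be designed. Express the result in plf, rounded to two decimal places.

C1: 1.4(1827) + 1.6(854) + 0.5(261) + 0.7(970) = 2557.80 + 1366.40 + 130.50 + 679.00 = 4733.70
C2: 0.85(1827) - 0.8(854) = 1552.95 - 683.20 = 869.75
C3: 1.35(1827) + 1.6(717) + 0.2(854) = 2466.45 + 1147.20 + 170.80 = 3784.45
C4: 1.4(1827) + 1.4(970) + 0.7(261) = 2557.80 + 1358.00 + 182.70 = 4098.50
C5: 1.4(1827) = 2557.80
The controlling combination is 1, giving 4733.70 plf.

4733.70 plf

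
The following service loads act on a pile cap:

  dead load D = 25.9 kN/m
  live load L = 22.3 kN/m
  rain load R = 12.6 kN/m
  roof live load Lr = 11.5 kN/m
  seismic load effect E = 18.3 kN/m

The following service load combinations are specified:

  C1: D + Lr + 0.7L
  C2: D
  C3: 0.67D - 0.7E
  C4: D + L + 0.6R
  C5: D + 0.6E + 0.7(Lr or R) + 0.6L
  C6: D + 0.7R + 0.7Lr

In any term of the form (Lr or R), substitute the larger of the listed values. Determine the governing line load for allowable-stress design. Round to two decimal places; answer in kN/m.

59.08 kN/m

(Lr or R) → R = 12.6 kN/m.
C1: 1.0(25.9) + 1.0(11.5) + 0.7(22.3) = 53.01
C2: 1.0(25.9) = 25.90
C3: 0.67(25.9) - 0.7(18.3) = 4.54
C4: 1.0(25.9) + 1.0(22.3) + 0.6(12.6) = 55.76
C5: 1.0(25.9) + 0.6(18.3) + 0.7(12.6) + 0.6(22.3) = 59.08
C6: 1.0(25.9) + 0.7(12.6) + 0.7(11.5) = 42.77
The controlling combination is 5, giving 59.08 kN/m.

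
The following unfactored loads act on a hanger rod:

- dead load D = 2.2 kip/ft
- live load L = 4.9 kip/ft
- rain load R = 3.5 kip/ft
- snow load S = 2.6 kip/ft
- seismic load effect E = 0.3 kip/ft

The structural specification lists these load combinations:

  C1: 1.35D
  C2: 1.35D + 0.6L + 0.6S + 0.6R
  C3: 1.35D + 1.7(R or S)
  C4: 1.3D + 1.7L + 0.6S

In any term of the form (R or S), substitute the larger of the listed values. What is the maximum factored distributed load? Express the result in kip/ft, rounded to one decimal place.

12.8 kip/ft

(R or S) → R = 3.5 kip/ft.
C1: 1.35(2.2) = 3.0
C2: 1.35(2.2) + 0.6(4.9) + 0.6(2.6) + 0.6(3.5) = 3.0 + 2.9 + 1.6 + 2.1 = 9.6
C3: 1.35(2.2) + 1.7(3.5) = 8.9
C4: 1.3(2.2) + 1.7(4.9) + 0.6(2.6) = 2.9 + 8.3 + 1.6 = 12.8
Maximum is from combination 4.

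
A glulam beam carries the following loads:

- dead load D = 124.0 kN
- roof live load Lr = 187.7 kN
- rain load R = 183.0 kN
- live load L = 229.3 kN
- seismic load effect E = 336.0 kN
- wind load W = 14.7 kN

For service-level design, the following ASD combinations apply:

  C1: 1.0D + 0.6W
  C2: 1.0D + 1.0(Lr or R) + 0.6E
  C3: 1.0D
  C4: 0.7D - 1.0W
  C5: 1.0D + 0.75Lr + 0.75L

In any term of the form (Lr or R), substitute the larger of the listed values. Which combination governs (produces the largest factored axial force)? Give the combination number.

Combination 2

(Lr or R) → Lr = 187.7 kN.
C1: 1.0(124.0) + 0.6(14.7) = 124.0 + 8.8 = 132.8
C2: 1.0(124.0) + 1.0(187.7) + 0.6(336.0) = 124.0 + 187.7 + 201.6 = 513.3
C3: 1.0(124.0) = 124.0
C4: 0.7(124.0) - 1.0(14.7) = 86.8 - 14.7 = 72.1
C5: 1.0(124.0) + 0.75(187.7) + 0.75(229.3) = 124.0 + 140.8 + 172.0 = 436.8
The largest value is 513.3 kN from combination 2.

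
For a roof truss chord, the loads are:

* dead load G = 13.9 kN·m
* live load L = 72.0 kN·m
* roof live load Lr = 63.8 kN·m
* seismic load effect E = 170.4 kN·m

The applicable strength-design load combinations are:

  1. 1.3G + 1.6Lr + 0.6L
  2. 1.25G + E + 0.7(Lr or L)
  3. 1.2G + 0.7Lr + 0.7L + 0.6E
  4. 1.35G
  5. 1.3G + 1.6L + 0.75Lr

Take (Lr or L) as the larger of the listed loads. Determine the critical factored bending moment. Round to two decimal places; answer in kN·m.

238.18 kN·m

(Lr or L) → L = 72.0 kN·m.
1. 1.3(13.9) + 1.6(63.8) + 0.6(72.0) = 18.07 + 102.08 + 43.20 = 163.35
2. 1.25(13.9) + 1.0(170.4) + 0.7(72.0) = 17.38 + 170.40 + 50.40 = 238.18
3. 1.2(13.9) + 0.7(63.8) + 0.7(72.0) + 0.6(170.4) = 16.68 + 44.66 + 50.40 + 102.24 = 213.98
4. 1.35(13.9) = 18.77
5. 1.3(13.9) + 1.6(72.0) + 0.75(63.8) = 18.07 + 115.20 + 47.85 = 181.12
The controlling combination is 2, giving 238.18 kN·m.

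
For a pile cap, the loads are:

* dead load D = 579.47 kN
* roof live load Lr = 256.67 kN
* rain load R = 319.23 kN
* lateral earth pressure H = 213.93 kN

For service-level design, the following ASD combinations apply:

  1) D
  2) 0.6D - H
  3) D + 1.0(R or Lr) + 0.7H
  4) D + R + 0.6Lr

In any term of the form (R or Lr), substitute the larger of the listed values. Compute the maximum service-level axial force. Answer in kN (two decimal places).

(R or Lr) → R = 319.23 kN.
1) 1.0(579.47) = 579.47
2) 0.6(579.47) - 1.0(213.93) = 133.75
3) 1.0(579.47) + 1.0(319.23) + 0.7(213.93) = 1048.45
4) 1.0(579.47) + 1.0(319.23) + 0.6(256.67) = 1052.70
The controlling combination is 4, giving 1052.70 kN.

1052.70 kN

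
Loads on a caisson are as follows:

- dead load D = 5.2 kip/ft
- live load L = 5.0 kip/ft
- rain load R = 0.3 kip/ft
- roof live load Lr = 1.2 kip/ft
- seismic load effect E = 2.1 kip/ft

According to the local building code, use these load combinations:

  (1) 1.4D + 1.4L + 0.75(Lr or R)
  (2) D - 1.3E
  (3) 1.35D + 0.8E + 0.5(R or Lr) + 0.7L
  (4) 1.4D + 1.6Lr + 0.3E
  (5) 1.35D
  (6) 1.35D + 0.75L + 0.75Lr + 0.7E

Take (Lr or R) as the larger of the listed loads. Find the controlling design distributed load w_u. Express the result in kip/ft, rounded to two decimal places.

15.18 kip/ft

(Lr or R) → Lr = 1.2 kip/ft; (R or Lr) → Lr = 1.2 kip/ft.
(1) 1.4(5.2) + 1.4(5.0) + 0.75(1.2) = 7.28 + 7.00 + 0.90 = 15.18
(2) 1.0(5.2) - 1.3(2.1) = 5.20 - 2.73 = 2.47
(3) 1.35(5.2) + 0.8(2.1) + 0.5(1.2) + 0.7(5.0) = 7.02 + 1.68 + 0.60 + 3.50 = 12.80
(4) 1.4(5.2) + 1.6(1.2) + 0.3(2.1) = 7.28 + 1.92 + 0.63 = 9.83
(5) 1.35(5.2) = 7.02
(6) 1.35(5.2) + 0.75(5.0) + 0.75(1.2) + 0.7(2.1) = 7.02 + 3.75 + 0.90 + 1.47 = 13.14
Combination 1 governs: w_u = 15.18 kip/ft.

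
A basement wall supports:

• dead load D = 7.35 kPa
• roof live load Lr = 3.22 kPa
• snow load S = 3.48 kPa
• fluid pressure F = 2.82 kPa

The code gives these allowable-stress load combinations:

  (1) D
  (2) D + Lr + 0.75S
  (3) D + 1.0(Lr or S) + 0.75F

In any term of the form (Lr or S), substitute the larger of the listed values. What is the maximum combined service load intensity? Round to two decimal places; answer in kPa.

(Lr or S) → S = 3.48 kPa.
(1) 1.0(7.35) = 7.35
(2) 1.0(7.35) + 1.0(3.22) + 0.75(3.48) = 13.18
(3) 1.0(7.35) + 1.0(3.48) + 0.75(2.82) = 12.95
Combination 2 governs: q = 13.18 kPa.

13.18 kPa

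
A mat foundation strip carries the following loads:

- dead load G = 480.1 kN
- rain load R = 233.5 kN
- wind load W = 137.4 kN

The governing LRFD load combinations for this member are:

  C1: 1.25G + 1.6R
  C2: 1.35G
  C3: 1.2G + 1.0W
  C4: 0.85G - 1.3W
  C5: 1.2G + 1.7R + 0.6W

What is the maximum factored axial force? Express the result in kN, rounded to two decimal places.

1055.51 kN

C1: 1.25(480.1) + 1.6(233.5) = 600.13 + 373.60 = 973.73
C2: 1.35(480.1) = 648.14
C3: 1.2(480.1) + 1.0(137.4) = 576.12 + 137.40 = 713.52
C4: 0.85(480.1) - 1.3(137.4) = 408.09 - 178.62 = 229.47
C5: 1.2(480.1) + 1.7(233.5) + 0.6(137.4) = 576.12 + 396.95 + 82.44 = 1055.51
Combination 5 governs: N_u = 1055.51 kN.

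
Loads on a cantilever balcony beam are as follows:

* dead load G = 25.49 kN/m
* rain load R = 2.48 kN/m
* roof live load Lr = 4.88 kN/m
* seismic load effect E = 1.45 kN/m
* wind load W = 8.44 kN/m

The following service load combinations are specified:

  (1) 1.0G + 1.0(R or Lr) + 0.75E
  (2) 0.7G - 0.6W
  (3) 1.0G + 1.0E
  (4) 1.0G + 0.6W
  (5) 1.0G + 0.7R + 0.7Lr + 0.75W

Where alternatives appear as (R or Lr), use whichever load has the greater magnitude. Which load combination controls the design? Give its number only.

Combination 5

(R or Lr) → Lr = 4.88 kN/m.
(1) 1.0(25.49) + 1.0(4.88) + 0.75(1.45) = 25.49 + 4.88 + 1.09 = 31.46
(2) 0.7(25.49) - 0.6(8.44) = 17.84 - 5.06 = 12.78
(3) 1.0(25.49) + 1.0(1.45) = 25.49 + 1.45 = 26.94
(4) 1.0(25.49) + 0.6(8.44) = 25.49 + 5.06 = 30.55
(5) 1.0(25.49) + 0.7(2.48) + 0.7(4.88) + 0.75(8.44) = 36.97
The largest value is 36.97 kN/m from combination 5.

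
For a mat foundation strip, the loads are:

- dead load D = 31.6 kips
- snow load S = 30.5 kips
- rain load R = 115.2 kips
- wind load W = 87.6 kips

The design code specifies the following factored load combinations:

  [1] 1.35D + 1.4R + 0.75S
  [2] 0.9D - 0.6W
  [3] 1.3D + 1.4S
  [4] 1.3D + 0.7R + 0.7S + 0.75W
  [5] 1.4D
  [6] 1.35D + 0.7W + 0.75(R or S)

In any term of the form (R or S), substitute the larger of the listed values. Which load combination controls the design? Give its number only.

(R or S) → R = 115.2 kips.
[1] 1.35(31.6) + 1.4(115.2) + 0.75(30.5) = 226.8
[2] 0.9(31.6) - 0.6(87.6) = -24.1
[3] 1.3(31.6) + 1.4(30.5) = 41.1 + 42.7 = 83.8
[4] 1.3(31.6) + 0.7(115.2) + 0.7(30.5) + 0.75(87.6) = 41.1 + 80.6 + 21.4 + 65.7 = 208.8
[5] 1.4(31.6) = 44.2
[6] 1.35(31.6) + 0.7(87.6) + 0.75(115.2) = 42.7 + 61.3 + 86.4 = 190.4
The largest value is 226.8 kips from combination 1.

Combination 1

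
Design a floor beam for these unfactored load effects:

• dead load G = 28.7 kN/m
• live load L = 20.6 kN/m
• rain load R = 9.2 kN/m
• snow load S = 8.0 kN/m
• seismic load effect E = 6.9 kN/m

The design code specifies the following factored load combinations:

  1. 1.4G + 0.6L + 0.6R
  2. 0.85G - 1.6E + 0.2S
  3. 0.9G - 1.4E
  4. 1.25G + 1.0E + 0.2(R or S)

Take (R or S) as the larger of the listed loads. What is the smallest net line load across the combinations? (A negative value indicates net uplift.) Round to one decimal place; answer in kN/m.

15.0 kN/m

(R or S) → R = 9.2 kN/m.
1. 1.4(28.7) + 0.6(20.6) + 0.6(9.2) = 40.2 + 12.4 + 5.5 = 58.1
2. 0.85(28.7) - 1.6(6.9) + 0.2(8.0) = 24.4 - 11.0 + 1.6 = 15.0
3. 0.9(28.7) - 1.4(6.9) = 16.2
4. 1.25(28.7) + 1.0(6.9) + 0.2(9.2) = 35.9 + 6.9 + 1.8 = 44.6
Combination 2 gives the minimum: 15.0 kN/m.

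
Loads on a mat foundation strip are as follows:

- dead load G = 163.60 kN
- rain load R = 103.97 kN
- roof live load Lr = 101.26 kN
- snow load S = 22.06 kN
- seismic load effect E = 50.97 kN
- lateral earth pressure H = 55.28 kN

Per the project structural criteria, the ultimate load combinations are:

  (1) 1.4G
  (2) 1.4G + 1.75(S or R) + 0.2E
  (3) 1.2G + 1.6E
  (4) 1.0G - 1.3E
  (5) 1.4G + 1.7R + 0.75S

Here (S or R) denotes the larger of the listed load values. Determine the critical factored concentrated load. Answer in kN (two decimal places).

422.33 kN

(S or R) → R = 103.97 kN.
(1) 1.4(163.60) = 229.04
(2) 1.4(163.60) + 1.75(103.97) + 0.2(50.97) = 229.04 + 181.95 + 10.19 = 421.18
(3) 1.2(163.60) + 1.6(50.97) = 196.32 + 81.55 = 277.87
(4) 1.0(163.60) - 1.3(50.97) = 163.60 - 66.26 = 97.34
(5) 1.4(163.60) + 1.7(103.97) + 0.75(22.06) = 422.33
The controlling combination is 5, giving 422.33 kN.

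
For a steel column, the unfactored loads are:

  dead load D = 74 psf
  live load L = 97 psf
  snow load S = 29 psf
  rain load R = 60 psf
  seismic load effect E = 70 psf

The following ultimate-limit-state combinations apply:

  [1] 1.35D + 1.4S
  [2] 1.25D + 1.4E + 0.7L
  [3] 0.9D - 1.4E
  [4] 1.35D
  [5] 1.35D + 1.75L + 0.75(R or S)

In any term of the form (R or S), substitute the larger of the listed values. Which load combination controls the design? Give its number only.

Combination 5

(R or S) → R = 60 psf.
[1] 1.35(74) + 1.4(29) = 99.90 + 40.60 = 140.50
[2] 1.25(74) + 1.4(70) + 0.7(97) = 92.50 + 98.00 + 67.90 = 258.40
[3] 0.9(74) - 1.4(70) = 66.60 - 98.00 = -31.40
[4] 1.35(74) = 99.90
[5] 1.35(74) + 1.75(97) + 0.75(60) = 99.90 + 169.75 + 45.00 = 314.65
The largest value is 314.65 psf from combination 5.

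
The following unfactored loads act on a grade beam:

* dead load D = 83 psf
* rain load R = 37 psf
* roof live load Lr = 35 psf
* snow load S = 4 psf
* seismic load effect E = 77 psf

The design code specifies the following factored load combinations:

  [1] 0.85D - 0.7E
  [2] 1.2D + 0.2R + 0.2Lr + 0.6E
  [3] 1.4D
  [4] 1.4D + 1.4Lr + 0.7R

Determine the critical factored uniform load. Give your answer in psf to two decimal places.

[1] 0.85(83) - 0.7(77) = 70.55 - 53.90 = 16.65
[2] 1.2(83) + 0.2(37) + 0.2(35) + 0.6(77) = 99.60 + 7.40 + 7.00 + 46.20 = 160.20
[3] 1.4(83) = 116.20
[4] 1.4(83) + 1.4(35) + 0.7(37) = 116.20 + 49.00 + 25.90 = 191.10
Maximum is from combination 4.

191.10 psf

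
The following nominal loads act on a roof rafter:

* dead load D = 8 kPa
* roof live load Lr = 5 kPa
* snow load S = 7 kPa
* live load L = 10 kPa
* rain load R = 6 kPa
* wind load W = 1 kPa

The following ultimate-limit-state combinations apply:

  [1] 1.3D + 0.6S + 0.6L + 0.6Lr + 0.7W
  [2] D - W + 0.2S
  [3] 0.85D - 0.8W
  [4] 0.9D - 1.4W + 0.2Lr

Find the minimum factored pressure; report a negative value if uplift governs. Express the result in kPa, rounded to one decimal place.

6.0 kPa

[1] 1.3(8) + 0.6(7) + 0.6(10) + 0.6(5) + 0.7(1) = 10.4 + 4.2 + 6.0 + 3.0 + 0.7 = 24.3
[2] 1.0(8) - 1.0(1) + 0.2(7) = 8.0 - 1.0 + 1.4 = 8.4
[3] 0.85(8) - 0.8(1) = 6.8 - 0.8 = 6.0
[4] 0.9(8) - 1.4(1) + 0.2(5) = 7.2 - 1.4 + 1.0 = 6.8
Combination 3 gives the minimum: 6.0 kPa.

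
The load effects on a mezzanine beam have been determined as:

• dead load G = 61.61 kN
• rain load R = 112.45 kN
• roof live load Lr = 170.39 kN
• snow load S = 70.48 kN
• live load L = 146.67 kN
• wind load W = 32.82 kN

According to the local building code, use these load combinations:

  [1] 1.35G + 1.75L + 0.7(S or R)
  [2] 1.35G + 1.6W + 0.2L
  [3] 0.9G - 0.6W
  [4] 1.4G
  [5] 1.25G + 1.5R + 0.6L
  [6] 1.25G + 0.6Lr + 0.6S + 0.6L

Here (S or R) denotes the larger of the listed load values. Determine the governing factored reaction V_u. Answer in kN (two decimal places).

(S or R) → R = 112.45 kN.
[1] 1.35(61.61) + 1.75(146.67) + 0.7(112.45) = 83.17 + 256.67 + 78.72 = 418.56
[2] 1.35(61.61) + 1.6(32.82) + 0.2(146.67) = 165.02
[3] 0.9(61.61) - 0.6(32.82) = 55.45 - 19.69 = 35.76
[4] 1.4(61.61) = 86.25
[5] 1.25(61.61) + 1.5(112.45) + 0.6(146.67) = 77.01 + 168.68 + 88.00 = 333.69
[6] 1.25(61.61) + 0.6(170.39) + 0.6(70.48) + 0.6(146.67) = 309.54
Maximum is from combination 1.

418.56 kN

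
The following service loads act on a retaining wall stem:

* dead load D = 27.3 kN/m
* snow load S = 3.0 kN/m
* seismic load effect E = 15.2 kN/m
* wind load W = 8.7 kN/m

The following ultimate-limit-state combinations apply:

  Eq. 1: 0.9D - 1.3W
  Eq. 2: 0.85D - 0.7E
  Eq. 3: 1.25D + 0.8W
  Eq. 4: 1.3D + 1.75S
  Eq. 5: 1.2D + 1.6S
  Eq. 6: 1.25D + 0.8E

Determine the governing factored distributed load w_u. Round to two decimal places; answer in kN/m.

Eq. 1: 0.9(27.3) - 1.3(8.7) = 24.57 - 11.31 = 13.26
Eq. 2: 0.85(27.3) - 0.7(15.2) = 23.21 - 10.64 = 12.57
Eq. 3: 1.25(27.3) + 0.8(8.7) = 34.13 + 6.96 = 41.09
Eq. 4: 1.3(27.3) + 1.75(3.0) = 35.49 + 5.25 = 40.74
Eq. 5: 1.2(27.3) + 1.6(3.0) = 32.76 + 4.80 = 37.56
Eq. 6: 1.25(27.3) + 0.8(15.2) = 34.13 + 12.16 = 46.29
The controlling combination is 6, giving 46.29 kN/m.

46.29 kN/m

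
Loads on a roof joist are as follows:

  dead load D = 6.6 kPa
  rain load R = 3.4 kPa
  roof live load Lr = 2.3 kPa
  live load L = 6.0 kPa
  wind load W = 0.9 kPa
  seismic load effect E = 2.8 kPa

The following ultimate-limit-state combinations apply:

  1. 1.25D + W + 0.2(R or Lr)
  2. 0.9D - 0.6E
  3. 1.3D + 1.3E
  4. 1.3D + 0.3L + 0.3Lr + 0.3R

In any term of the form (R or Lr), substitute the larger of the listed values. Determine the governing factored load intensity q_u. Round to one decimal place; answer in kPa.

12.2 kPa

(R or Lr) → R = 3.4 kPa.
1. 1.25(6.6) + 1.0(0.9) + 0.2(3.4) = 9.8
2. 0.9(6.6) - 0.6(2.8) = 4.3
3. 1.3(6.6) + 1.3(2.8) = 8.6 + 3.6 = 12.2
4. 1.3(6.6) + 0.3(6.0) + 0.3(2.3) + 0.3(3.4) = 8.6 + 1.8 + 0.7 + 1.0 = 12.1
The controlling combination is 3, giving 12.2 kPa.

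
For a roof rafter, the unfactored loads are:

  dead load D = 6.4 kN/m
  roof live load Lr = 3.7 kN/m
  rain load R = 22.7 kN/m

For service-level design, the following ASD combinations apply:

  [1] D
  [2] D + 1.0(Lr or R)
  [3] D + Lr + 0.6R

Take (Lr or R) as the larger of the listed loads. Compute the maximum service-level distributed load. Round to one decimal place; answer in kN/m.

(Lr or R) → R = 22.7 kN/m.
[1] 1.0(6.4) = 6.4
[2] 1.0(6.4) + 1.0(22.7) = 6.4 + 22.7 = 29.1
[3] 1.0(6.4) + 1.0(3.7) + 0.6(22.7) = 6.4 + 3.7 + 13.6 = 23.7
Combination 2 governs: w = 29.1 kN/m.

29.1 kN/m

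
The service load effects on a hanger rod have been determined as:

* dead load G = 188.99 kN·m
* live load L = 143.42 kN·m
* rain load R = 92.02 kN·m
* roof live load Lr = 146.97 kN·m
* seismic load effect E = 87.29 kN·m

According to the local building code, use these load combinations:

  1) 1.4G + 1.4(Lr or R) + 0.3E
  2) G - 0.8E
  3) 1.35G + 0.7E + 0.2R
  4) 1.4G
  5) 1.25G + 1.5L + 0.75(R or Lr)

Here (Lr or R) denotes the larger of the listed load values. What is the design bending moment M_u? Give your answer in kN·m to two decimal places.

(Lr or R) → Lr = 146.97 kN·m; (R or Lr) → Lr = 146.97 kN·m.
1) 1.4(188.99) + 1.4(146.97) + 0.3(87.29) = 496.53
2) 1.0(188.99) - 0.8(87.29) = 188.99 - 69.83 = 119.16
3) 1.35(188.99) + 0.7(87.29) + 0.2(92.02) = 255.14 + 61.10 + 18.40 = 334.64
4) 1.4(188.99) = 264.59
5) 1.25(188.99) + 1.5(143.42) + 0.75(146.97) = 236.24 + 215.13 + 110.23 = 561.60
The controlling combination is 5, giving 561.60 kN·m.

561.60 kN·m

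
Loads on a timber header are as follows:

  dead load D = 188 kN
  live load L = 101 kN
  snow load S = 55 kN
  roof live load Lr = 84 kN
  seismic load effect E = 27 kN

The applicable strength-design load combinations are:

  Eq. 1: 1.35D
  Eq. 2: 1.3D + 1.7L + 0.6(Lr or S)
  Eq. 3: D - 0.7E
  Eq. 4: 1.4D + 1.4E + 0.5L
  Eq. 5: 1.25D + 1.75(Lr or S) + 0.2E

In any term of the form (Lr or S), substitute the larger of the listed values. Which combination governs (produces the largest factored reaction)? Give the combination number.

(Lr or S) → Lr = 84 kN.
Eq. 1: 1.35(188) = 253.80
Eq. 2: 1.3(188) + 1.7(101) + 0.6(84) = 466.50
Eq. 3: 1.0(188) - 0.7(27) = 169.10
Eq. 4: 1.4(188) + 1.4(27) + 0.5(101) = 351.50
Eq. 5: 1.25(188) + 1.75(84) + 0.2(27) = 387.40
The largest value is 466.50 kN from combination 2.

Combination 2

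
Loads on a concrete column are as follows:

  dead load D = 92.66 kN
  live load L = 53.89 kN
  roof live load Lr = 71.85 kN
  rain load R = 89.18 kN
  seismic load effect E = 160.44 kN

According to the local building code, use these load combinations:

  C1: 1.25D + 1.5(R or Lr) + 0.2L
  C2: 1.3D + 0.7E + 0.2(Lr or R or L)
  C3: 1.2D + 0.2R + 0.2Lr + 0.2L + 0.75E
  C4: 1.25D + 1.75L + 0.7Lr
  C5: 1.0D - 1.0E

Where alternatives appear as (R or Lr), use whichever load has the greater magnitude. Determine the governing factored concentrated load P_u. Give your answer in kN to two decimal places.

(R or Lr) → R = 89.18 kN; (Lr or R or L) → R = 89.18 kN.
C1: 1.25(92.66) + 1.5(89.18) + 0.2(53.89) = 260.37
C2: 1.3(92.66) + 0.7(160.44) + 0.2(89.18) = 250.60
C3: 1.2(92.66) + 0.2(89.18) + 0.2(71.85) + 0.2(53.89) + 0.75(160.44) = 111.19 + 17.84 + 14.37 + 10.78 + 120.33 = 274.51
C4: 1.25(92.66) + 1.75(53.89) + 0.7(71.85) = 260.43
C5: 1.0(92.66) - 1.0(160.44) = 92.66 - 160.44 = -67.78
Combination 3 governs: P_u = 274.51 kN.

274.51 kN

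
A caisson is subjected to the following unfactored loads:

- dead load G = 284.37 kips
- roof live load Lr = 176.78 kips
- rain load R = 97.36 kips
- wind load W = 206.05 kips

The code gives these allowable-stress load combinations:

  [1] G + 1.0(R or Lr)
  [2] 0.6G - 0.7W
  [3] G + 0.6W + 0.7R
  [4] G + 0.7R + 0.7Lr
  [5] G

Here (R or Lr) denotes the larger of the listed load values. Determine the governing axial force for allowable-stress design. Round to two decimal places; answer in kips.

(R or Lr) → Lr = 176.78 kips.
[1] 1.0(284.37) + 1.0(176.78) = 284.37 + 176.78 = 461.15
[2] 0.6(284.37) - 0.7(206.05) = 26.39
[3] 1.0(284.37) + 0.6(206.05) + 0.7(97.36) = 284.37 + 123.63 + 68.15 = 476.15
[4] 1.0(284.37) + 0.7(97.36) + 0.7(176.78) = 284.37 + 68.15 + 123.75 = 476.27
[5] 1.0(284.37) = 284.37
The controlling combination is 4, giving 476.27 kips.

476.27 kips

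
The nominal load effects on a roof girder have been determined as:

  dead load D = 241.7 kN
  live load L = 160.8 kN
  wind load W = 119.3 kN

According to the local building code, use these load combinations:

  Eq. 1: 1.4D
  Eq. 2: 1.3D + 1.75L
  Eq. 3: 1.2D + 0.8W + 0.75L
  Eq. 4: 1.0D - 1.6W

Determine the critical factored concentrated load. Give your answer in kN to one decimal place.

Eq. 1: 1.4(241.7) = 338.4
Eq. 2: 1.3(241.7) + 1.75(160.8) = 314.2 + 281.4 = 595.6
Eq. 3: 1.2(241.7) + 0.8(119.3) + 0.75(160.8) = 506.1
Eq. 4: 1.0(241.7) - 1.6(119.3) = 241.7 - 190.9 = 50.8
Maximum is from combination 2.

595.6 kN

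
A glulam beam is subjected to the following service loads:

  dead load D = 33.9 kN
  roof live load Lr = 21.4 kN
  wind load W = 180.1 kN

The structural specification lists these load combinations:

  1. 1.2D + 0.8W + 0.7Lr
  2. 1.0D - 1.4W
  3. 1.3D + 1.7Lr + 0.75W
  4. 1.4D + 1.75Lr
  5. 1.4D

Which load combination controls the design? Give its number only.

1. 1.2(33.9) + 0.8(180.1) + 0.7(21.4) = 199.7
2. 1.0(33.9) - 1.4(180.1) = 33.9 - 252.1 = -218.2
3. 1.3(33.9) + 1.7(21.4) + 0.75(180.1) = 215.5
4. 1.4(33.9) + 1.75(21.4) = 84.9
5. 1.4(33.9) = 47.5
The largest value is 215.5 kN from combination 3.

Combination 3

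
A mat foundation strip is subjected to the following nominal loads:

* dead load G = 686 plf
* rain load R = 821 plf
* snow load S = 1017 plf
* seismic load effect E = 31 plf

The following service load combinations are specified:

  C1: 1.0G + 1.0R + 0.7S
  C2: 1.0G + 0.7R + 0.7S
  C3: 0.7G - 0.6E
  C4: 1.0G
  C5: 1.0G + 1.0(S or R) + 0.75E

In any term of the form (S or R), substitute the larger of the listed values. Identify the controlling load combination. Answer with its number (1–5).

Combination 1

(S or R) → S = 1017 plf.
C1: 1.0(686) + 1.0(821) + 0.7(1017) = 686.0 + 821.0 + 711.9 = 2218.9
C2: 1.0(686) + 0.7(821) + 0.7(1017) = 686.0 + 574.7 + 711.9 = 1972.6
C3: 0.7(686) - 0.6(31) = 480.2 - 18.6 = 461.6
C4: 1.0(686) = 686.0
C5: 1.0(686) + 1.0(1017) + 0.75(31) = 686.0 + 1017.0 + 23.3 = 1726.3
The largest value is 2218.9 plf from combination 1.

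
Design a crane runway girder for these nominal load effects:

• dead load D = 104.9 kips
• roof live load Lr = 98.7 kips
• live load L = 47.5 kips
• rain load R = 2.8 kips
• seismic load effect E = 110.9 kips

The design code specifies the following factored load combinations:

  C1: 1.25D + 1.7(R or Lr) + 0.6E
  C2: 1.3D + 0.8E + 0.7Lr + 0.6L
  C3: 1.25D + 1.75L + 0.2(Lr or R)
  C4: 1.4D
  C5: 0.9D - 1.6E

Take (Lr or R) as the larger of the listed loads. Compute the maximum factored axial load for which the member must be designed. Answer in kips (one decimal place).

(R or Lr) → Lr = 98.7 kips; (Lr or R) → Lr = 98.7 kips.
C1: 1.25(104.9) + 1.7(98.7) + 0.6(110.9) = 365.5
C2: 1.3(104.9) + 0.8(110.9) + 0.7(98.7) + 0.6(47.5) = 322.7
C3: 1.25(104.9) + 1.75(47.5) + 0.2(98.7) = 234.0
C4: 1.4(104.9) = 146.9
C5: 0.9(104.9) - 1.6(110.9) = -83.0
The controlling combination is 1, giving 365.5 kips.

365.5 kips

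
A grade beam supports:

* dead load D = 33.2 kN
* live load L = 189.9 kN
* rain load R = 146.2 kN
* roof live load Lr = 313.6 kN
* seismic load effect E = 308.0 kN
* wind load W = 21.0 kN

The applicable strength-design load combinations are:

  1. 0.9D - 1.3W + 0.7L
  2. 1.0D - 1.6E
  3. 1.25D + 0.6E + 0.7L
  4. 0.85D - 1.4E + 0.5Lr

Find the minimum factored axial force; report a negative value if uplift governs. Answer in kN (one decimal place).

-459.6 kN

1. 0.9(33.2) - 1.3(21.0) + 0.7(189.9) = 29.9 - 27.3 + 132.9 = 135.5
2. 1.0(33.2) - 1.6(308.0) = 33.2 - 492.8 = -459.6
3. 1.25(33.2) + 0.6(308.0) + 0.7(189.9) = 41.5 + 184.8 + 132.9 = 359.2
4. 0.85(33.2) - 1.4(308.0) + 0.5(313.6) = 28.2 - 431.2 + 156.8 = -246.2
Combination 2 gives the minimum: -459.6 kN.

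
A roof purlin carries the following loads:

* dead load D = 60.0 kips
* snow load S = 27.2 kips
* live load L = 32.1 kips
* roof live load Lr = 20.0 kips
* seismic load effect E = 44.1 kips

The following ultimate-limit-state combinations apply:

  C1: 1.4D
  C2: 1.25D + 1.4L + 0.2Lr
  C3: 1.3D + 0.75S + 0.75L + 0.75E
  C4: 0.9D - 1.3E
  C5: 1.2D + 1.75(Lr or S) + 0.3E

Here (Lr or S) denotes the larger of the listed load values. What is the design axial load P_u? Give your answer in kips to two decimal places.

(Lr or S) → S = 27.2 kips.
C1: 1.4(60.0) = 84.00
C2: 1.25(60.0) + 1.4(32.1) + 0.2(20.0) = 75.00 + 44.94 + 4.00 = 123.94
C3: 1.3(60.0) + 0.75(27.2) + 0.75(32.1) + 0.75(44.1) = 155.55
C4: 0.9(60.0) - 1.3(44.1) = 54.00 - 57.33 = -3.33
C5: 1.2(60.0) + 1.75(27.2) + 0.3(44.1) = 72.00 + 47.60 + 13.23 = 132.83
Maximum is from combination 3.

155.55 kips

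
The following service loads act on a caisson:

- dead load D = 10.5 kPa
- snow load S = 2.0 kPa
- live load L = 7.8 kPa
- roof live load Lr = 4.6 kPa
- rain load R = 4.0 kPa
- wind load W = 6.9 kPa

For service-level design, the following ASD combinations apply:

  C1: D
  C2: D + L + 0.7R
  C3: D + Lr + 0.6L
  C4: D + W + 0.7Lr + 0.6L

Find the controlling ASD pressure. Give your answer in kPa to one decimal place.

C1: 1.0(10.5) = 10.5
C2: 1.0(10.5) + 1.0(7.8) + 0.7(4.0) = 10.5 + 7.8 + 2.8 = 21.1
C3: 1.0(10.5) + 1.0(4.6) + 0.6(7.8) = 10.5 + 4.6 + 4.7 = 19.8
C4: 1.0(10.5) + 1.0(6.9) + 0.7(4.6) + 0.6(7.8) = 10.5 + 6.9 + 3.2 + 4.7 = 25.3
The controlling combination is 4, giving 25.3 kPa.

25.3 kPa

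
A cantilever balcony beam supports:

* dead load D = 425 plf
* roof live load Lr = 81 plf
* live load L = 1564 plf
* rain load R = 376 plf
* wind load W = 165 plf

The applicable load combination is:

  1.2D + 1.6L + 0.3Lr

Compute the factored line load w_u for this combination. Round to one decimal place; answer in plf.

1.2(425) + 1.6(1564) + 0.3(81) = 510.0 + 2502.4 + 24.3 = 3036.7
w_u = 3036.7 plf.

3036.7 plf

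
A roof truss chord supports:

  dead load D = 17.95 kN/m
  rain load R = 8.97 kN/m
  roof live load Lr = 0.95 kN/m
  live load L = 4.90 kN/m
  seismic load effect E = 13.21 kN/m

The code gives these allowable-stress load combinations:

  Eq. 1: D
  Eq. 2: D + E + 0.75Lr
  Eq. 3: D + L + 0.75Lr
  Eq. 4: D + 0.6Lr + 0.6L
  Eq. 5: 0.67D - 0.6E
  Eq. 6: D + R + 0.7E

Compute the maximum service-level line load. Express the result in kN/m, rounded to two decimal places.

Eq. 1: 1.0(17.95) = 17.95
Eq. 2: 1.0(17.95) + 1.0(13.21) + 0.75(0.95) = 17.95 + 13.21 + 0.71 = 31.87
Eq. 3: 1.0(17.95) + 1.0(4.90) + 0.75(0.95) = 17.95 + 4.90 + 0.71 = 23.56
Eq. 4: 1.0(17.95) + 0.6(0.95) + 0.6(4.90) = 17.95 + 0.57 + 2.94 = 21.46
Eq. 5: 0.67(17.95) - 0.6(13.21) = 12.03 - 7.93 = 4.10
Eq. 6: 1.0(17.95) + 1.0(8.97) + 0.7(13.21) = 17.95 + 8.97 + 9.25 = 36.17
Maximum is from combination 6.

36.17 kN/m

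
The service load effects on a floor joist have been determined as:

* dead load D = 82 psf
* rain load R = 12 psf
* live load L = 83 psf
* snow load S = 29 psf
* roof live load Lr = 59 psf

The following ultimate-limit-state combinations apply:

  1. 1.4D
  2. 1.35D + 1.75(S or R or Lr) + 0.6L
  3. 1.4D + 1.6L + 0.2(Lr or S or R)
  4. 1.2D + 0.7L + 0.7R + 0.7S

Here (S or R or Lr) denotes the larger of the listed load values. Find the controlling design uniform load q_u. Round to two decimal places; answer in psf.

(S or R or Lr) → Lr = 59 psf; (Lr or S or R) → Lr = 59 psf.
1. 1.4(82) = 114.80
2. 1.35(82) + 1.75(59) + 0.6(83) = 263.75
3. 1.4(82) + 1.6(83) + 0.2(59) = 259.40
4. 1.2(82) + 0.7(83) + 0.7(12) + 0.7(29) = 185.20
Maximum is from combination 2.

263.75 psf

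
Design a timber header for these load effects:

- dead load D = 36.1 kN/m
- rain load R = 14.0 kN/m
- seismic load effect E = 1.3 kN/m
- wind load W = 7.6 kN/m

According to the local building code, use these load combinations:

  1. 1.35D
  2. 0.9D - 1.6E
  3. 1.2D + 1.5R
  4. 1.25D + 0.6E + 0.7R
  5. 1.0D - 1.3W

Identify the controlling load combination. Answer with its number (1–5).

Combination 3

1. 1.35(36.1) = 48.74
2. 0.9(36.1) - 1.6(1.3) = 30.41
3. 1.2(36.1) + 1.5(14.0) = 64.32
4. 1.25(36.1) + 0.6(1.3) + 0.7(14.0) = 55.71
5. 1.0(36.1) - 1.3(7.6) = 26.22
The largest value is 64.32 kN/m from combination 3.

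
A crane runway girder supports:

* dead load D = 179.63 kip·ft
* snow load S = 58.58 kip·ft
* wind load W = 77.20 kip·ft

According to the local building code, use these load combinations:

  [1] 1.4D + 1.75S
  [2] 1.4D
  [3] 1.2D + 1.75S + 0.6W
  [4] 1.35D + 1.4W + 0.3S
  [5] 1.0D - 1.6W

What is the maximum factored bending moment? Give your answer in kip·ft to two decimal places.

[1] 1.4(179.63) + 1.75(58.58) = 251.48 + 102.52 = 354.00
[2] 1.4(179.63) = 251.48
[3] 1.2(179.63) + 1.75(58.58) + 0.6(77.20) = 364.39
[4] 1.35(179.63) + 1.4(77.20) + 0.3(58.58) = 242.50 + 108.08 + 17.57 = 368.15
[5] 1.0(179.63) - 1.6(77.20) = 179.63 - 123.52 = 56.11
Combination 4 governs: M_u = 368.15 kip·ft.

368.15 kip·ft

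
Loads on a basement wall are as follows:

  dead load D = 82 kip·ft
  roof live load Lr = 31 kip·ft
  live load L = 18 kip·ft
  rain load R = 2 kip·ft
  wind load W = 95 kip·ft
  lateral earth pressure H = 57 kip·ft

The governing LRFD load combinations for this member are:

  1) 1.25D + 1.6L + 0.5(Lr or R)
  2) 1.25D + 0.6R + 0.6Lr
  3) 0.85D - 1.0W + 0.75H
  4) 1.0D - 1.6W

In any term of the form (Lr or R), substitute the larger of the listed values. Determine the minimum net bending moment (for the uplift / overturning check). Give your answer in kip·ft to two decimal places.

-70.00 kip·ft

(Lr or R) → Lr = 31 kip·ft.
1) 1.25(82) + 1.6(18) + 0.5(31) = 102.50 + 28.80 + 15.50 = 146.80
2) 1.25(82) + 0.6(2) + 0.6(31) = 102.50 + 1.20 + 18.60 = 122.30
3) 0.85(82) - 1.0(95) + 0.75(57) = 69.70 - 95.00 + 42.75 = 17.45
4) 1.0(82) - 1.6(95) = 82.00 - 152.00 = -70.00
Combination 4 gives the minimum: -70.00 kip·ft.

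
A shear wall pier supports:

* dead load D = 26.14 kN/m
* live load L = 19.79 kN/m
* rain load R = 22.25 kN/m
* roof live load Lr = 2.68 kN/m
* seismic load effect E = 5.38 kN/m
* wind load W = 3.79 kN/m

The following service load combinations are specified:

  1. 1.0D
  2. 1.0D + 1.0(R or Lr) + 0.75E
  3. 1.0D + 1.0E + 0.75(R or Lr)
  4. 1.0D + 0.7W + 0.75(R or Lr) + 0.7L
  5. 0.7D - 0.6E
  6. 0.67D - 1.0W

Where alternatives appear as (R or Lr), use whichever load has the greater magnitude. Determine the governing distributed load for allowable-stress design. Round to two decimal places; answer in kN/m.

(R or Lr) → R = 22.25 kN/m.
1. 1.0(26.14) = 26.14
2. 1.0(26.14) + 1.0(22.25) + 0.75(5.38) = 26.14 + 22.25 + 4.04 = 52.43
3. 1.0(26.14) + 1.0(5.38) + 0.75(22.25) = 26.14 + 5.38 + 16.69 = 48.21
4. 1.0(26.14) + 0.7(3.79) + 0.75(22.25) + 0.7(19.79) = 26.14 + 2.65 + 16.69 + 13.85 = 59.33
5. 0.7(26.14) - 0.6(5.38) = 18.30 - 3.23 = 15.07
6. 0.67(26.14) - 1.0(3.79) = 17.51 - 3.79 = 13.72
The controlling combination is 4, giving 59.33 kN/m.

59.33 kN/m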